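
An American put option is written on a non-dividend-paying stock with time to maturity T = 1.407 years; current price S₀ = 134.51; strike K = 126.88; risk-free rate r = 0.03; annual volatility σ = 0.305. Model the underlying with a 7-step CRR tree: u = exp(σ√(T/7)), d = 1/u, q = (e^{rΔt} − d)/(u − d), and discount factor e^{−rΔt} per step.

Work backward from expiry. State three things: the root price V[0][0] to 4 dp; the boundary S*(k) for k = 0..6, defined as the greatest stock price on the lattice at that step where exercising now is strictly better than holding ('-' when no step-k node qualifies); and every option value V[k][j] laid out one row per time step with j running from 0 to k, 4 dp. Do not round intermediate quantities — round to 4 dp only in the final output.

price = 13.5333
boundary = - - - - 77.8416 89.2478 102.3253
tree:
13.5333
19.6959 7.2332
27.7817 11.4536 2.8933
37.7456 17.6687 5.0727 0.6418
49.0384 26.3612 8.7645 1.2609 0.0000
58.9869 37.6322 14.8587 2.4771 0.0000 0.0000
67.6639 49.0384 24.5547 4.8665 0.0000 0.0000 0.0000
75.2319 58.9869 37.6322 9.5609 0.0000 0.0000 0.0000 0.0000

Δt=0.20100, u=1.14653, d=0.87220, q=0.48791, disc=e^(-rΔt)=0.99399
k=7 terminal: V=max(K-S,0) → 75.2319 58.9869 37.6322 9.5609 0.0000 0.0000 0.0000 0.0000
k=6: j=0 S=59.2161 intr=67.6639 cont=66.9011 V=67.6639[EX]; j=1 S=77.8416 intr=49.0384 cont=48.2756 V=49.0384[EX]; j=2 S=102.3253 intr=24.5547 cont=23.7919 V=24.5547[EX]; j=3 S=134.5100 intr=0.0000 cont=4.8665 V=4.8665[hold]; j=4 S=176.8178 intr=0.0000 cont=0.0000 V=0.0000[hold]; j=5 S=232.4329 intr=0.0000 cont=0.0000 V=0.0000[hold]; j=6 S=305.5407 intr=0.0000 cont=0.0000 V=0.0000[hold]  S*(6)=102.3253
k=5: j=0 S=67.8931 intr=58.9869 cont=58.2241 V=58.9869[EX]; j=1 S=89.2478 intr=37.6322 cont=36.8695 V=37.6322[EX]; j=2 S=117.3191 intr=9.5609 cont=14.8587 V=14.8587[hold]; j=3 S=154.2199 intr=0.0000 cont=2.4771 V=2.4771[hold]; j=4 S=202.7271 intr=0.0000 cont=0.0000 V=0.0000[hold]; j=5 S=266.4914 intr=0.0000 cont=0.0000 V=0.0000[hold]  S*(5)=89.2478
k=4: j=0 S=77.8416 intr=49.0384 cont=48.2756 V=49.0384[EX]; j=1 S=102.3253 intr=24.5547 cont=26.3612 V=26.3612[hold]; j=2 S=134.5100 intr=0.0000 cont=8.7645 V=8.7645[hold]; j=3 S=176.8178 intr=0.0000 cont=1.2609 V=1.2609[hold]; j=4 S=232.4329 intr=0.0000 cont=0.0000 V=0.0000[hold]  S*(4)=77.8416
k=3: j=0 S=89.2478 intr=37.6322 cont=37.7456 V=37.7456[hold]; j=1 S=117.3191 intr=9.5609 cont=17.6687 V=17.6687[hold]; j=2 S=154.2199 intr=0.0000 cont=5.0727 V=5.0727[hold]; j=3 S=202.7271 intr=0.0000 cont=0.6418 V=0.6418[hold]  S*(3)=-
k=2: j=0 S=102.3253 intr=24.5547 cont=27.7817 V=27.7817[hold]; j=1 S=134.5100 intr=0.0000 cont=11.4536 V=11.4536[hold]; j=2 S=176.8178 intr=0.0000 cont=2.8933 V=2.8933[hold]  S*(2)=-
k=1: j=0 S=117.3191 intr=9.5609 cont=19.6959 V=19.6959[hold]; j=1 S=154.2199 intr=0.0000 cont=7.2332 V=7.2332[hold]  S*(1)=-
k=0: j=0 S=134.5100 intr=0.0000 cont=13.5333 V=13.5333[hold]  S*(0)=-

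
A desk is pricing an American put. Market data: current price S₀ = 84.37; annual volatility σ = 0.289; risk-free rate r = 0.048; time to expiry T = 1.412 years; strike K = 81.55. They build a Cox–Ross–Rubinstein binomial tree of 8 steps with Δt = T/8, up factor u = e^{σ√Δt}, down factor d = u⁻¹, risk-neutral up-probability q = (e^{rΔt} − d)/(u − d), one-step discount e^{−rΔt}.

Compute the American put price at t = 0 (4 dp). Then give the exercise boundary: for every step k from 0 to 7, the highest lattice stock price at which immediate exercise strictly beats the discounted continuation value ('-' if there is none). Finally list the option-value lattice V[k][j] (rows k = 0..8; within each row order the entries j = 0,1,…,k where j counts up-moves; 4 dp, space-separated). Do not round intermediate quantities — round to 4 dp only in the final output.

price = 7.7842
boundary = - - - 58.6137 51.9122 58.6137 66.1803 58.6137
tree:
7.7842
11.5428 4.2260
16.5764 6.7962 1.7742
22.9363 10.6128 3.1644 0.4394
29.6378 15.9720 5.5309 0.8946 0.0000
35.5731 22.9363 9.4049 1.8214 0.0000 0.0000
40.8298 29.6378 15.3697 3.7082 0.0000 0.0000 0.0000
45.4854 35.5731 22.9363 7.5494 0.0000 0.0000 0.0000 0.0000
49.6088 40.8298 29.6378 15.3697 0.0000 0.0000 0.0000 0.0000 0.0000

Δt=0.17650  u=1.12909  d=0.88567  q=0.50463  discount=0.99156
step 8 (expiry): payoffs max(K−S,0) = 49.6088 40.8298 29.6378 15.3697 0.0000 0.0000 0.0000 0.0000 0.0000
step 7: (k=7,j=0): S=36.0646, (K−S)⁺=45.4854, hold=44.7975 ⇒ V=45.4854 exercise | (k=7,j=1): S=45.9769, (K−S)⁺=35.5731, hold=34.8851 ⇒ V=35.5731 exercise | (k=7,j=2): S=58.6137, (K−S)⁺=22.9363, hold=22.2483 ⇒ V=22.9363 exercise | (k=7,j=3): S=74.7237, (K−S)⁺=6.8263, hold=7.5494 ⇒ V=7.5494 continue | (k=7,j=4): S=95.2616, (K−S)⁺=0.0000, hold=0.0000 ⇒ V=0.0000 continue | (k=7,j=5): S=121.4442, (K−S)⁺=0.0000, hold=0.0000 ⇒ V=0.0000 continue | (k=7,j=6): S=154.8232, (K−S)⁺=0.0000, hold=0.0000 ⇒ V=0.0000 continue | (k=7,j=7): S=197.3764, (K−S)⁺=0.0000, hold=0.0000 ⇒ V=0.0000 continue  boundary S*=58.6137
step 6: (k=6,j=0): S=40.7202, (K−S)⁺=40.8298, hold=40.1418 ⇒ V=40.8298 exercise | (k=6,j=1): S=51.9122, (K−S)⁺=29.6378, hold=28.9498 ⇒ V=29.6378 exercise | (k=6,j=2): S=66.1803, (K−S)⁺=15.3697, hold=15.0435 ⇒ V=15.3697 exercise | (k=6,j=3): S=84.3700, (K−S)⁺=0.0000, hold=3.7082 ⇒ V=3.7082 continue | (k=6,j=4): S=107.5591, (K−S)⁺=0.0000, hold=0.0000 ⇒ V=0.0000 continue | (k=6,j=5): S=137.1218, (K−S)⁺=0.0000, hold=0.0000 ⇒ V=0.0000 continue | (k=6,j=6): S=174.8098, (K−S)⁺=0.0000, hold=0.0000 ⇒ V=0.0000 continue  boundary S*=66.1803
step 5: (k=5,j=0): S=45.9769, (K−S)⁺=35.5731, hold=34.8851 ⇒ V=35.5731 exercise | (k=5,j=1): S=58.6137, (K−S)⁺=22.9363, hold=22.2483 ⇒ V=22.9363 exercise | (k=5,j=2): S=74.7237, (K−S)⁺=6.8263, hold=9.4049 ⇒ V=9.4049 continue | (k=5,j=3): S=95.2616, (K−S)⁺=0.0000, hold=1.8214 ⇒ V=1.8214 continue | (k=5,j=4): S=121.4442, (K−S)⁺=0.0000, hold=0.0000 ⇒ V=0.0000 continue | (k=5,j=5): S=154.8232, (K−S)⁺=0.0000, hold=0.0000 ⇒ V=0.0000 continue  boundary S*=58.6137
step 4: (k=4,j=0): S=51.9122, (K−S)⁺=29.6378, hold=28.9498 ⇒ V=29.6378 exercise | (k=4,j=1): S=66.1803, (K−S)⁺=15.3697, hold=15.9720 ⇒ V=15.9720 continue | (k=4,j=2): S=84.3700, (K−S)⁺=0.0000, hold=5.5309 ⇒ V=5.5309 continue | (k=4,j=3): S=107.5591, (K−S)⁺=0.0000, hold=0.8946 ⇒ V=0.8946 continue | (k=4,j=4): S=137.1218, (K−S)⁺=0.0000, hold=0.0000 ⇒ V=0.0000 continue  boundary S*=51.9122
step 3: (k=3,j=0): S=58.6137, (K−S)⁺=22.9363, hold=22.5497 ⇒ V=22.9363 exercise | (k=3,j=1): S=74.7237, (K−S)⁺=6.8263, hold=10.6128 ⇒ V=10.6128 continue | (k=3,j=2): S=95.2616, (K−S)⁺=0.0000, hold=3.1644 ⇒ V=3.1644 continue | (k=3,j=3): S=121.4442, (K−S)⁺=0.0000, hold=0.4394 ⇒ V=0.4394 continue  boundary S*=58.6137
step 2: (k=2,j=0): S=66.1803, (K−S)⁺=15.3697, hold=16.5764 ⇒ V=16.5764 continue | (k=2,j=1): S=84.3700, (K−S)⁺=0.0000, hold=6.7962 ⇒ V=6.7962 continue | (k=2,j=2): S=107.5591, (K−S)⁺=0.0000, hold=1.7742 ⇒ V=1.7742 continue  boundary S*=-
step 1: (k=1,j=0): S=74.7237, (K−S)⁺=6.8263, hold=11.5428 ⇒ V=11.5428 continue | (k=1,j=1): S=95.2616, (K−S)⁺=0.0000, hold=4.2260 ⇒ V=4.2260 continue  boundary S*=-
step 0: (k=0,j=0): S=84.3700, (K−S)⁺=0.0000, hold=7.7842 ⇒ V=7.7842 continue  boundary S*=-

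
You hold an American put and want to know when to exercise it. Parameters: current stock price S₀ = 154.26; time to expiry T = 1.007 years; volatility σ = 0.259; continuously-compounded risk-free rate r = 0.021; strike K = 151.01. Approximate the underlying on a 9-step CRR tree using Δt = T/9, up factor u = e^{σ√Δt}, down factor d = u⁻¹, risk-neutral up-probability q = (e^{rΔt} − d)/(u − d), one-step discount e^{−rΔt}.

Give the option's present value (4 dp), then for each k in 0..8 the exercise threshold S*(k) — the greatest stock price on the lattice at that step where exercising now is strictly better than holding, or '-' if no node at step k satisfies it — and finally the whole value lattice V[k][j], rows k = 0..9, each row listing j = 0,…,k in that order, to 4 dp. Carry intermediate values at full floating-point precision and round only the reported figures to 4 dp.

Δt=0.11189, u=1.09050, d=0.91701, q=0.49191, disc=e^(-rΔt)=0.99765
k=9 terminal: V=max(K-S,0) → 80.2761 66.8942 50.9806 32.0563 9.5518 0.0000 0.0000 0.0000 0.0000 0.0000
k=8: j=0 S=77.1352 intr=73.8748 cont=73.5204 V=73.8748[EX]; j=1 S=91.7282 intr=59.2818 cont=58.9274 V=59.2818[EX]; j=2 S=109.0820 intr=41.9280 cont=41.5736 V=41.9280[EX]; j=3 S=129.7189 intr=21.2911 cont=20.9367 V=21.2911[EX]; j=4 S=154.2600 intr=0.0000 cont=4.8417 V=4.8417[hold]; j=5 S=183.4440 intr=0.0000 cont=0.0000 V=0.0000[hold]; j=6 S=218.1492 intr=0.0000 cont=0.0000 V=0.0000[hold]; j=7 S=259.4202 intr=0.0000 cont=0.0000 V=0.0000[hold]; j=8 S=308.4992 intr=0.0000 cont=0.0000 V=0.0000[hold]  S*(8)=129.7189
k=7: j=0 S=84.1158 intr=66.8942 cont=66.5398 V=66.8942[EX]; j=1 S=100.0294 intr=50.9806 cont=50.6261 V=50.9806[EX]; j=2 S=118.9537 intr=32.0563 cont=31.7019 V=32.0563[EX]; j=3 S=141.4582 intr=9.5518 cont=13.1685 V=13.1685[hold]; j=4 S=168.2203 intr=0.0000 cont=2.4542 V=2.4542[hold]; j=5 S=200.0454 intr=0.0000 cont=0.0000 V=0.0000[hold]; j=6 S=237.8914 intr=0.0000 cont=0.0000 V=0.0000[hold]; j=7 S=282.8974 intr=0.0000 cont=0.0000 V=0.0000[hold]  S*(7)=118.9537
k=6: j=0 S=91.7282 intr=59.2818 cont=58.9274 V=59.2818[EX]; j=1 S=109.0820 intr=41.9280 cont=41.5736 V=41.9280[EX]; j=2 S=129.7189 intr=21.2911 cont=22.7117 V=22.7117[hold]; j=3 S=154.2600 intr=0.0000 cont=7.8794 V=7.8794[hold]; j=4 S=183.4440 intr=0.0000 cont=1.2440 V=1.2440[hold]; j=5 S=218.1492 intr=0.0000 cont=0.0000 V=0.0000[hold]; j=6 S=259.4202 intr=0.0000 cont=0.0000 V=0.0000[hold]  S*(6)=109.0820
k=5: j=0 S=100.0294 intr=50.9806 cont=50.6261 V=50.9806[EX]; j=1 S=118.9537 intr=32.0563 cont=32.3990 V=32.3990[hold]; j=2 S=141.4582 intr=9.5518 cont=15.3793 V=15.3793[hold]; j=3 S=168.2203 intr=0.0000 cont=4.6046 V=4.6046[hold]; j=4 S=200.0454 intr=0.0000 cont=0.6306 V=0.6306[hold]; j=5 S=237.8914 intr=0.0000 cont=0.0000 V=0.0000[hold]  S*(5)=100.0294
k=4: j=0 S=109.0820 intr=41.9280 cont=41.7418 V=41.9280[EX]; j=1 S=129.7189 intr=21.2911 cont=23.9704 V=23.9704[hold]; j=2 S=154.2600 intr=0.0000 cont=10.0554 V=10.0554[hold]; j=3 S=183.4440 intr=0.0000 cont=2.6435 V=2.6435[hold]; j=4 S=218.1492 intr=0.0000 cont=0.3196 V=0.3196[hold]  S*(4)=109.0820
k=3: j=0 S=118.9537 intr=32.0563 cont=33.0167 V=33.0167[hold]; j=1 S=141.4582 intr=9.5518 cont=17.0852 V=17.0852[hold]; j=2 S=168.2203 intr=0.0000 cont=6.3943 V=6.3943[hold]; j=3 S=200.0454 intr=0.0000 cont=1.4968 V=1.4968[hold]  S*(3)=-
k=2: j=0 S=129.7189 intr=21.2911 cont=25.1207 V=25.1207[hold]; j=1 S=154.2600 intr=0.0000 cont=11.7984 V=11.7984[hold]; j=2 S=183.4440 intr=0.0000 cont=3.9758 V=3.9758[hold]  S*(2)=-
k=1: j=0 S=141.4582 intr=9.5518 cont=18.5237 V=18.5237[hold]; j=1 S=168.2203 intr=0.0000 cont=7.9317 V=7.9317[hold]  S*(1)=-
k=0: j=0 S=154.2600 intr=0.0000 cont=13.2821 V=13.2821[hold]  S*(0)=-

price = 13.2821
boundary = - - - - 109.0820 100.0294 109.0820 118.9537 129.7189
tree:
13.2821
18.5237 7.9317
25.1207 11.7984 3.9758
33.0167 17.0852 6.3943 1.4968
41.9280 23.9704 10.0554 2.6435 0.3196
50.9806 32.3990 15.3793 4.6046 0.6306 0.0000
59.2818 41.9280 22.7117 7.8794 1.2440 0.0000 0.0000
66.8942 50.9806 32.0563 13.1685 2.4542 0.0000 0.0000 0.0000
73.8748 59.2818 41.9280 21.2911 4.8417 0.0000 0.0000 0.0000 0.0000
80.2761 66.8942 50.9806 32.0563 9.5518 0.0000 0.0000 0.0000 0.0000 0.0000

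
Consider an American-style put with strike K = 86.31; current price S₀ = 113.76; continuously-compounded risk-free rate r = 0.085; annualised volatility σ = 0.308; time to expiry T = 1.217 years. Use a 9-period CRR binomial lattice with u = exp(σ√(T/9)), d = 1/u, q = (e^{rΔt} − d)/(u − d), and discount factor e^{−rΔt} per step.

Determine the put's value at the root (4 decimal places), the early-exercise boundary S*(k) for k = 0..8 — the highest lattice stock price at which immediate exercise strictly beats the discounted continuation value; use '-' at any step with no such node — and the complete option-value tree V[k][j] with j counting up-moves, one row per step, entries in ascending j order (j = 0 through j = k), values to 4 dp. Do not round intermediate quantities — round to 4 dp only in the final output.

price = 2.3997
boundary = - - - - - 64.5728 57.6583 64.5728 72.3165
tree:
2.3997
3.9372 1.0486
6.3141 1.8534 0.3367
9.8582 3.2166 0.6492 0.0588
14.9130 5.4594 1.2393 0.1245 0.0000
21.7372 9.0098 2.3373 0.2639 0.0000 0.0000
28.6517 14.3400 4.3407 0.5592 0.0000 0.0000 0.0000
34.8258 21.7372 7.9009 1.1850 0.0000 0.0000 0.0000 0.0000
40.3388 28.6517 13.9935 2.5110 0.0000 0.0000 0.0000 0.0000 0.0000
45.2615 34.8258 21.7372 5.3211 0.0000 0.0000 0.0000 0.0000 0.0000 0.0000

Δt=0.13522, u=1.11992, d=0.89292, q=0.52264, disc=e^(-rΔt)=0.98857
k=9 terminal: V=max(K-S,0) → 45.2615 34.8258 21.7372 5.3211 0.0000 0.0000 0.0000 0.0000 0.0000 0.0000
k=8: j=0 S=45.9712 intr=40.3388 cont=39.3525 V=40.3388[EX]; j=1 S=57.6583 intr=28.6517 cont=27.6654 V=28.6517[EX]; j=2 S=72.3165 intr=13.9935 cont=13.0071 V=13.9935[EX]; j=3 S=90.7013 intr=0.0000 cont=2.5110 V=2.5110[hold]; j=4 S=113.7600 intr=0.0000 cont=0.0000 V=0.0000[hold]; j=5 S=142.6808 intr=0.0000 cont=0.0000 V=0.0000[hold]; j=6 S=178.9541 intr=0.0000 cont=0.0000 V=0.0000[hold]; j=7 S=224.4489 intr=0.0000 cont=0.0000 V=0.0000[hold]; j=8 S=281.5098 intr=0.0000 cont=0.0000 V=0.0000[hold]  S*(8)=72.3165
k=7: j=0 S=51.4842 intr=34.8258 cont=33.8395 V=34.8258[EX]; j=1 S=64.5728 intr=21.7372 cont=20.7508 V=21.7372[EX]; j=2 S=80.9889 intr=5.3211 cont=7.9009 V=7.9009[hold]; j=3 S=101.5785 intr=0.0000 cont=1.1850 V=1.1850[hold]; j=4 S=127.4024 intr=0.0000 cont=0.0000 V=0.0000[hold]; j=5 S=159.7915 intr=0.0000 cont=0.0000 V=0.0000[hold]; j=6 S=200.4147 intr=0.0000 cont=0.0000 V=0.0000[hold]; j=7 S=251.3654 intr=0.0000 cont=0.0000 V=0.0000[hold]  S*(7)=64.5728
k=6: j=0 S=57.6583 intr=28.6517 cont=27.6654 V=28.6517[EX]; j=1 S=72.3165 intr=13.9935 cont=14.3400 V=14.3400[hold]; j=2 S=90.7013 intr=0.0000 cont=4.3407 V=4.3407[hold]; j=3 S=113.7600 intr=0.0000 cont=0.5592 V=0.5592[hold]; j=4 S=142.6808 intr=0.0000 cont=0.0000 V=0.0000[hold]; j=5 S=178.9541 intr=0.0000 cont=0.0000 V=0.0000[hold]; j=6 S=224.4489 intr=0.0000 cont=0.0000 V=0.0000[hold]  S*(6)=57.6583
k=5: j=0 S=64.5728 intr=21.7372 cont=20.9299 V=21.7372[EX]; j=1 S=80.9889 intr=5.3211 cont=9.0098 V=9.0098[hold]; j=2 S=101.5785 intr=0.0000 cont=2.3373 V=2.3373[hold]; j=3 S=127.4024 intr=0.0000 cont=0.2639 V=0.2639[hold]; j=4 S=159.7915 intr=0.0000 cont=0.0000 V=0.0000[hold]; j=5 S=200.4147 intr=0.0000 cont=0.0000 V=0.0000[hold]  S*(5)=64.5728
k=4: j=0 S=72.3165 intr=13.9935 cont=14.9130 V=14.9130[hold]; j=1 S=90.7013 intr=0.0000 cont=5.4594 V=5.4594[hold]; j=2 S=113.7600 intr=0.0000 cont=1.2393 V=1.2393[hold]; j=3 S=142.6808 intr=0.0000 cont=0.1245 V=0.1245[hold]; j=4 S=178.9541 intr=0.0000 cont=0.0000 V=0.0000[hold]  S*(4)=-
k=3: j=0 S=80.9889 intr=5.3211 cont=9.8582 V=9.8582[hold]; j=1 S=101.5785 intr=0.0000 cont=3.2166 V=3.2166[hold]; j=2 S=127.4024 intr=0.0000 cont=0.6492 V=0.6492[hold]; j=3 S=159.7915 intr=0.0000 cont=0.0588 V=0.0588[hold]  S*(3)=-
k=2: j=0 S=90.7013 intr=0.0000 cont=6.3141 V=6.3141[hold]; j=1 S=113.7600 intr=0.0000 cont=1.8534 V=1.8534[hold]; j=2 S=142.6808 intr=0.0000 cont=0.3367 V=0.3367[hold]  S*(2)=-
k=1: j=0 S=101.5785 intr=0.0000 cont=3.9372 V=3.9372[hold]; j=1 S=127.4024 intr=0.0000 cont=1.0486 V=1.0486[hold]  S*(1)=-
k=0: j=0 S=113.7600 intr=0.0000 cont=2.3997 V=2.3997[hold]  S*(0)=-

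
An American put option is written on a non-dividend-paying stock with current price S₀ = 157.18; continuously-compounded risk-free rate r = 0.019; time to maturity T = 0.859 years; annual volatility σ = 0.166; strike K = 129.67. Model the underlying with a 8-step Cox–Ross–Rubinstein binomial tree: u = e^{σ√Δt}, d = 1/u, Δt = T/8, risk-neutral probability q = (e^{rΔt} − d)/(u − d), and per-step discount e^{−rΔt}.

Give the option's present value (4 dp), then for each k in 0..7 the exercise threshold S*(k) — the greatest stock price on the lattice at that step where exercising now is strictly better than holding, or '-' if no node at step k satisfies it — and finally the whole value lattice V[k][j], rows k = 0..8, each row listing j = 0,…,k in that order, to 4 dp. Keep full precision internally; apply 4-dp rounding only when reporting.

Δt=0.10737  u=1.05590  d=0.94706  q=0.50517  discount=0.99796
step 8 (expiry): payoffs max(K−S,0) = 27.9493 16.2587 3.2245 0.0000 0.0000 0.0000 0.0000 0.0000 0.0000
step 7: (k=7,j=0): S=107.4071, (K−S)⁺=22.2629, hold=21.9987 ⇒ V=22.2629 exercise | (k=7,j=1): S=119.7512, (K−S)⁺=9.9188, hold=9.6545 ⇒ V=9.9188 exercise | (k=7,j=2): S=133.5140, (K−S)⁺=0.0000, hold=1.5923 ⇒ V=1.5923 continue | (k=7,j=3): S=148.8586, (K−S)⁺=0.0000, hold=0.0000 ⇒ V=0.0000 continue | (k=7,j=4): S=165.9666, (K−S)⁺=0.0000, hold=0.0000 ⇒ V=0.0000 continue | (k=7,j=5): S=185.0409, (K−S)⁺=0.0000, hold=0.0000 ⇒ V=0.0000 continue | (k=7,j=6): S=206.3074, (K−S)⁺=0.0000, hold=0.0000 ⇒ V=0.0000 continue | (k=7,j=7): S=230.0179, (K−S)⁺=0.0000, hold=0.0000 ⇒ V=0.0000 continue  boundary S*=119.7512
step 6: (k=6,j=0): S=113.4113, (K−S)⁺=16.2587, hold=15.9944 ⇒ V=16.2587 exercise | (k=6,j=1): S=126.4455, (K−S)⁺=3.2245, hold=5.7009 ⇒ V=5.7009 continue | (k=6,j=2): S=140.9777, (K−S)⁺=0.0000, hold=0.7863 ⇒ V=0.7863 continue | (k=6,j=3): S=157.1800, (K−S)⁺=0.0000, hold=0.0000 ⇒ V=0.0000 continue | (k=6,j=4): S=175.2444, (K−S)⁺=0.0000, hold=0.0000 ⇒ V=0.0000 continue | (k=6,j=5): S=195.3850, (K−S)⁺=0.0000, hold=0.0000 ⇒ V=0.0000 continue | (k=6,j=6): S=217.8403, (K−S)⁺=0.0000, hold=0.0000 ⇒ V=0.0000 continue  boundary S*=113.4113
step 5: (k=5,j=0): S=119.7512, (K−S)⁺=9.9188, hold=10.9030 ⇒ V=10.9030 continue | (k=5,j=1): S=133.5140, (K−S)⁺=0.0000, hold=3.2117 ⇒ V=3.2117 continue | (k=5,j=2): S=148.8586, (K−S)⁺=0.0000, hold=0.3883 ⇒ V=0.3883 continue | (k=5,j=3): S=165.9666, (K−S)⁺=0.0000, hold=0.0000 ⇒ V=0.0000 continue | (k=5,j=4): S=185.0409, (K−S)⁺=0.0000, hold=0.0000 ⇒ V=0.0000 continue | (k=5,j=5): S=206.3074, (K−S)⁺=0.0000, hold=0.0000 ⇒ V=0.0000 continue  boundary S*=-
step 4: (k=4,j=0): S=126.4455, (K−S)⁺=3.2245, hold=7.0033 ⇒ V=7.0033 continue | (k=4,j=1): S=140.9777, (K−S)⁺=0.0000, hold=1.7818 ⇒ V=1.7818 continue | (k=4,j=2): S=157.1800, (K−S)⁺=0.0000, hold=0.1918 ⇒ V=0.1918 continue | (k=4,j=3): S=175.2444, (K−S)⁺=0.0000, hold=0.0000 ⇒ V=0.0000 continue | (k=4,j=4): S=195.3850, (K−S)⁺=0.0000, hold=0.0000 ⇒ V=0.0000 continue  boundary S*=-
step 3: (k=3,j=0): S=133.5140, (K−S)⁺=0.0000, hold=4.3566 ⇒ V=4.3566 continue | (k=3,j=1): S=148.8586, (K−S)⁺=0.0000, hold=0.9765 ⇒ V=0.9765 continue | (k=3,j=2): S=165.9666, (K−S)⁺=0.0000, hold=0.0947 ⇒ V=0.0947 continue | (k=3,j=3): S=185.0409, (K−S)⁺=0.0000, hold=0.0000 ⇒ V=0.0000 continue  boundary S*=-
step 2: (k=2,j=0): S=140.9777, (K−S)⁺=0.0000, hold=2.6437 ⇒ V=2.6437 continue | (k=2,j=1): S=157.1800, (K−S)⁺=0.0000, hold=0.5300 ⇒ V=0.5300 continue | (k=2,j=2): S=175.2444, (K−S)⁺=0.0000, hold=0.0468 ⇒ V=0.0468 continue  boundary S*=-
step 1: (k=1,j=0): S=148.8586, (K−S)⁺=0.0000, hold=1.5727 ⇒ V=1.5727 continue | (k=1,j=1): S=165.9666, (K−S)⁺=0.0000, hold=0.2853 ⇒ V=0.2853 continue  boundary S*=-
step 0: (k=0,j=0): S=157.1800, (K−S)⁺=0.0000, hold=0.9205 ⇒ V=0.9205 continue  boundary S*=-

price = 0.9205
boundary = - - - - - - 113.4113 119.7512
tree:
0.9205
1.5727 0.2853
2.6437 0.5300 0.0468
4.3566 0.9765 0.0947 0.0000
7.0033 1.7818 0.1918 0.0000 0.0000
10.9030 3.2117 0.3883 0.0000 0.0000 0.0000
16.2587 5.7009 0.7863 0.0000 0.0000 0.0000 0.0000
22.2629 9.9188 1.5923 0.0000 0.0000 0.0000 0.0000 0.0000
27.9493 16.2587 3.2245 0.0000 0.0000 0.0000 0.0000 0.0000 0.0000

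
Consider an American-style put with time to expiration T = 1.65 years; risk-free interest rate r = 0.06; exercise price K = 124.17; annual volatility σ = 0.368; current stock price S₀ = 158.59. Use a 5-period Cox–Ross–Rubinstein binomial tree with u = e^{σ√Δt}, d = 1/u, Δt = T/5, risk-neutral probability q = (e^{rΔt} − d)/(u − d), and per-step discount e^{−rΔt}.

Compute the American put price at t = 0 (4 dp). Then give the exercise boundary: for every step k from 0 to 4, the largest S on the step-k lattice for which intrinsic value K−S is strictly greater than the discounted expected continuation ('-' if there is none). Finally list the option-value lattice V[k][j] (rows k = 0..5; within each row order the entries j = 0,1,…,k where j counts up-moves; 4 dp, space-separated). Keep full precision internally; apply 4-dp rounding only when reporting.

Δt=0.33000  u=1.23541  d=0.80945  q=0.49429  discount=0.98039
step 5 (expiry): payoffs max(K−S,0) = 69.0605 40.0602 0.0000 0.0000 0.0000 0.0000
step 4: (k=4,j=0): S=68.0827, (K−S)⁺=56.0873, hold=53.6529 ⇒ V=56.0873 exercise | (k=4,j=1): S=103.9097, (K−S)⁺=20.2603, hold=19.8616 ⇒ V=20.2603 exercise | (k=4,j=2): S=158.5900, (K−S)⁺=0.0000, hold=0.0000 ⇒ V=0.0000 continue | (k=4,j=3): S=242.0446, (K−S)⁺=0.0000, hold=0.0000 ⇒ V=0.0000 continue | (k=4,j=4): S=369.4154, (K−S)⁺=0.0000, hold=0.0000 ⇒ V=0.0000 continue  boundary S*=103.9097
step 3: (k=3,j=0): S=84.1098, (K−S)⁺=40.0602, hold=37.6259 ⇒ V=40.0602 exercise | (k=3,j=1): S=128.3707, (K−S)⁺=0.0000, hold=10.0449 ⇒ V=10.0449 continue | (k=3,j=2): S=195.9231, (K−S)⁺=0.0000, hold=0.0000 ⇒ V=0.0000 continue | (k=3,j=3): S=299.0234, (K−S)⁺=0.0000, hold=0.0000 ⇒ V=0.0000 continue  boundary S*=84.1098
step 2: (k=2,j=0): S=103.9097, (K−S)⁺=20.2603, hold=24.7294 ⇒ V=24.7294 continue | (k=2,j=1): S=158.5900, (K−S)⁺=0.0000, hold=4.9802 ⇒ V=4.9802 continue | (k=2,j=2): S=242.0446, (K−S)⁺=0.0000, hold=0.0000 ⇒ V=0.0000 continue  boundary S*=-
step 1: (k=1,j=0): S=128.3707, (K−S)⁺=0.0000, hold=14.6740 ⇒ V=14.6740 continue | (k=1,j=1): S=195.9231, (K−S)⁺=0.0000, hold=2.4691 ⇒ V=2.4691 continue  boundary S*=-
step 0: (k=0,j=0): S=158.5900, (K−S)⁺=0.0000, hold=8.4718 ⇒ V=8.4718 continue  boundary S*=-

price = 8.4718
boundary = - - - 84.1098 103.9097
tree:
8.4718
14.6740 2.4691
24.7294 4.9802 0.0000
40.0602 10.0449 0.0000 0.0000
56.0873 20.2603 0.0000 0.0000 0.0000
69.0605 40.0602 0.0000 0.0000 0.0000 0.0000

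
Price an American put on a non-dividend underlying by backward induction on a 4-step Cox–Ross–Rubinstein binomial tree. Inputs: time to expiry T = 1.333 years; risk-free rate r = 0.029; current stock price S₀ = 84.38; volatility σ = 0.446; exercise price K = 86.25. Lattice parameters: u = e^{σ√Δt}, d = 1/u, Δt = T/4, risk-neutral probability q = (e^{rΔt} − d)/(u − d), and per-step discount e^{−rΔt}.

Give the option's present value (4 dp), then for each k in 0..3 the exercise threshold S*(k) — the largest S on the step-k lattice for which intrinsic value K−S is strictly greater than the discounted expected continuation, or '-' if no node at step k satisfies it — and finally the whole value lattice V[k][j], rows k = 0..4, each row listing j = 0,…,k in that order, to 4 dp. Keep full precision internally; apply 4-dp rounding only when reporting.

Δt=0.33325  u=1.29365  d=0.77301  q=0.45464  discount=0.99038
step 4 (expiry): payoffs max(K−S,0) = 56.1217 35.8295 1.8700 0.0000 0.0000
step 3: (k=3,j=0): S=38.9755, (K−S)⁺=47.2745, hold=46.4450 ⇒ V=47.2745 exercise | (k=3,j=1): S=65.2264, (K−S)⁺=21.0236, hold=20.1941 ⇒ V=21.0236 exercise | (k=3,j=2): S=109.1580, (K−S)⁺=0.0000, hold=1.0100 ⇒ V=1.0100 continue | (k=3,j=3): S=182.6786, (K−S)⁺=0.0000, hold=0.0000 ⇒ V=0.0000 continue  boundary S*=65.2264
step 2: (k=2,j=0): S=50.4205, (K−S)⁺=35.8295, hold=34.9999 ⇒ V=35.8295 exercise | (k=2,j=1): S=84.3800, (K−S)⁺=1.8700, hold=11.8100 ⇒ V=11.8100 continue | (k=2,j=2): S=141.2120, (K−S)⁺=0.0000, hold=0.5455 ⇒ V=0.5455 continue  boundary S*=50.4205
step 1: (k=1,j=0): S=65.2264, (K−S)⁺=21.0236, hold=24.6697 ⇒ V=24.6697 continue | (k=1,j=1): S=109.1580, (K−S)⁺=0.0000, hold=6.6244 ⇒ V=6.6244 continue  boundary S*=-
step 0: (k=0,j=0): S=84.3800, (K−S)⁺=1.8700, hold=16.3072 ⇒ V=16.3072 continue  boundary S*=-

price = 16.3072
boundary = - - 50.4205 65.2264
tree:
16.3072
24.6697 6.6244
35.8295 11.8100 0.5455
47.2745 21.0236 1.0100 0.0000
56.1217 35.8295 1.8700 0.0000 0.0000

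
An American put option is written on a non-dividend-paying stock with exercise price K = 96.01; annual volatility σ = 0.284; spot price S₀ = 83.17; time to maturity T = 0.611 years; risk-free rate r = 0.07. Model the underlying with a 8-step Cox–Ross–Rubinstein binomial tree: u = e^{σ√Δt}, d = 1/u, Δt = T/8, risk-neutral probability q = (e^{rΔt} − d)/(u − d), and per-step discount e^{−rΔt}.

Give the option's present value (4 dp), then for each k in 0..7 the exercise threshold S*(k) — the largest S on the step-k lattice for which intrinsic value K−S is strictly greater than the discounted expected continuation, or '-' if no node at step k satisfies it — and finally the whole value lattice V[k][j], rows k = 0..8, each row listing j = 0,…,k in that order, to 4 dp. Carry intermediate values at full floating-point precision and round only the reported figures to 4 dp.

price = 14.0417
boundary = - 76.8919 71.0877 76.8919 71.0877 76.8919 83.1700 76.8919
tree:
14.0417
19.1181 9.3977
24.9223 13.6637 5.4702
30.2884 19.1181 8.6592 2.5180
35.2494 24.9223 13.1897 4.4743 0.6983
39.8359 30.2884 19.1181 7.7329 1.4460 0.0000
44.0763 35.2494 24.9223 12.8400 2.9943 0.0000 0.0000
47.9965 39.8359 30.2884 19.1181 6.2005 0.0000 0.0000 0.0000
51.6208 44.0763 35.2494 24.9223 12.8400 0.0000 0.0000 0.0000 0.0000

params: Δt=0.07637 u=1.08165 d=0.92451 q=0.51450 e^(-rΔt)=0.99467
t_8 payoffs: 51.6208 44.0763 35.2494 24.9223 12.8400 0.0000 0.0000 0.0000 0.0000
t_7: node(7,0) S=48.0135 payoff=47.9965 vs cont=47.4846 → 47.9965 [stop]  node(7,1) S=56.1741 payoff=39.8359 vs cont=39.3240 → 39.8359 [stop]  node(7,2) S=65.7216 payoff=30.2884 vs cont=29.7765 → 30.2884 [stop]  node(7,3) S=76.8919 payoff=19.1181 vs cont=18.6062 → 19.1181 [stop]  node(7,4) S=89.9607 payoff=6.0493 vs cont=6.2005 → 6.2005 [wait]  node(7,5) S=105.2508 payoff=0.0000 vs cont=0.0000 → 0.0000 [wait]  node(7,6) S=123.1396 payoff=0.0000 vs cont=0.0000 → 0.0000 [wait]  node(7,7) S=144.0688 payoff=0.0000 vs cont=0.0000 → 0.0000 [wait]  ⇒ S*(7)=76.8919
t_6: node(6,0) S=51.9337 payoff=44.0763 vs cont=43.5643 → 44.0763 [stop]  node(6,1) S=60.7606 payoff=35.2494 vs cont=34.7375 → 35.2494 [stop]  node(6,2) S=71.0877 payoff=24.9223 vs cont=24.4104 → 24.9223 [stop]  node(6,3) S=83.1700 payoff=12.8400 vs cont=12.4055 → 12.8400 [stop]  node(6,4) S=97.3059 payoff=0.0000 vs cont=2.9943 → 2.9943 [wait]  node(6,5) S=113.8443 payoff=0.0000 vs cont=0.0000 → 0.0000 [wait]  node(6,6) S=133.1937 payoff=0.0000 vs cont=0.0000 → 0.0000 [wait]  ⇒ S*(6)=83.1700
t_5: node(5,0) S=56.1741 payoff=39.8359 vs cont=39.3240 → 39.8359 [stop]  node(5,1) S=65.7216 payoff=30.2884 vs cont=29.7765 → 30.2884 [stop]  node(5,2) S=76.8919 payoff=19.1181 vs cont=18.6062 → 19.1181 [stop]  node(5,3) S=89.9607 payoff=6.0493 vs cont=7.7329 → 7.7329 [wait]  node(5,4) S=105.2508 payoff=0.0000 vs cont=1.4460 → 1.4460 [wait]  node(5,5) S=123.1396 payoff=0.0000 vs cont=0.0000 → 0.0000 [wait]  ⇒ S*(5)=76.8919
t_4: node(4,0) S=60.7606 payoff=35.2494 vs cont=34.7375 → 35.2494 [stop]  node(4,1) S=71.0877 payoff=24.9223 vs cont=24.4104 → 24.9223 [stop]  node(4,2) S=83.1700 payoff=12.8400 vs cont=13.1897 → 13.1897 [wait]  node(4,3) S=97.3059 payoff=0.0000 vs cont=4.4743 → 4.4743 [wait]  node(4,4) S=113.8443 payoff=0.0000 vs cont=0.6983 → 0.6983 [wait]  ⇒ S*(4)=71.0877
t_3: node(3,0) S=65.7216 payoff=30.2884 vs cont=29.7765 → 30.2884 [stop]  node(3,1) S=76.8919 payoff=19.1181 vs cont=18.7851 → 19.1181 [stop]  node(3,2) S=89.9607 payoff=6.0493 vs cont=8.6592 → 8.6592 [wait]  node(3,3) S=105.2508 payoff=0.0000 vs cont=2.5180 → 2.5180 [wait]  ⇒ S*(3)=76.8919
t_2: node(2,0) S=71.0877 payoff=24.9223 vs cont=24.4104 → 24.9223 [stop]  node(2,1) S=83.1700 payoff=12.8400 vs cont=13.6637 → 13.6637 [wait]  node(2,2) S=97.3059 payoff=0.0000 vs cont=5.4702 → 5.4702 [wait]  ⇒ S*(2)=71.0877
t_1: node(1,0) S=76.8919 payoff=19.1181 vs cont=19.0277 → 19.1181 [stop]  node(1,1) S=89.9607 payoff=6.0493 vs cont=9.3977 → 9.3977 [wait]  ⇒ S*(1)=76.8919
t_0: node(0,0) S=83.1700 payoff=12.8400 vs cont=14.0417 → 14.0417 [wait]  ⇒ S*(0)=-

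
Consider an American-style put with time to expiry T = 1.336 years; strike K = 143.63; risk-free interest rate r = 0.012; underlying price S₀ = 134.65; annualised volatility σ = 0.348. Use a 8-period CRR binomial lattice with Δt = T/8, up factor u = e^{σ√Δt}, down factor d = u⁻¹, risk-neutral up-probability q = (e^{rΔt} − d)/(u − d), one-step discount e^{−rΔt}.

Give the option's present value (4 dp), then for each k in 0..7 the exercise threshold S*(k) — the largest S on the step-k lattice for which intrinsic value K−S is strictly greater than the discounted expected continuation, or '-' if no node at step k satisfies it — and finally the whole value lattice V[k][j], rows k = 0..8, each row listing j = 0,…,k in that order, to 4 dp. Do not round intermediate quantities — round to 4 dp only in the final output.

price = 26.1025
boundary = - - - - 76.2357 87.8861 101.3170 116.8004
tree:
26.1025
34.7510 16.5208
44.8827 23.5440 8.7200
56.0284 32.5824 13.5145 3.3837
67.3943 43.5287 20.4531 5.7958 0.6948
77.5004 55.7439 30.0239 9.8138 1.3174 0.0000
86.2667 67.3943 42.3130 16.3789 2.4979 0.0000 0.0000
93.8710 77.5004 55.7439 26.8296 4.7361 0.0000 0.0000 0.0000
100.4672 86.2667 67.3943 42.3130 8.9800 0.0000 0.0000 0.0000 0.0000

Δt=0.16700, u=1.15282, d=0.86744, q=0.47154, disc=e^(-rΔt)=0.99800
k=8 terminal: V=max(K-S,0) → 100.4672 86.2667 67.3943 42.3130 8.9800 0.0000 0.0000 0.0000 0.0000
k=7: j=0 S=49.7590 intr=93.8710 cont=93.5834 V=93.8710[EX]; j=1 S=66.1296 intr=77.5004 cont=77.2128 V=77.5004[EX]; j=2 S=87.8861 intr=55.7439 cont=55.4564 V=55.7439[EX]; j=3 S=116.8004 intr=26.8296 cont=26.5421 V=26.8296[EX]; j=4 S=155.2274 intr=0.0000 cont=4.7361 V=4.7361[hold]; j=5 S=206.2968 intr=0.0000 cont=0.0000 V=0.0000[hold]; j=6 S=274.1679 intr=0.0000 cont=0.0000 V=0.0000[hold]; j=7 S=364.3685 intr=0.0000 cont=0.0000 V=0.0000[hold]  S*(7)=116.8004
k=6: j=0 S=57.3633 intr=86.2667 cont=85.9792 V=86.2667[EX]; j=1 S=76.2357 intr=67.3943 cont=67.1068 V=67.3943[EX]; j=2 S=101.3170 intr=42.3130 cont=42.0255 V=42.3130[EX]; j=3 S=134.6500 intr=8.9800 cont=16.3789 V=16.3789[hold]; j=4 S=178.9495 intr=0.0000 cont=2.4979 V=2.4979[hold]; j=5 S=237.8234 intr=0.0000 cont=0.0000 V=0.0000[hold]; j=6 S=316.0667 intr=0.0000 cont=0.0000 V=0.0000[hold]  S*(6)=101.3170
k=5: j=0 S=66.1296 intr=77.5004 cont=77.2128 V=77.5004[EX]; j=1 S=87.8861 intr=55.7439 cont=55.4564 V=55.7439[EX]; j=2 S=116.8004 intr=26.8296 cont=30.0239 V=30.0239[hold]; j=3 S=155.2274 intr=0.0000 cont=9.8138 V=9.8138[hold]; j=4 S=206.2968 intr=0.0000 cont=1.3174 V=1.3174[hold]; j=5 S=274.1679 intr=0.0000 cont=0.0000 V=0.0000[hold]  S*(5)=87.8861
k=4: j=0 S=76.2357 intr=67.3943 cont=67.1068 V=67.3943[EX]; j=1 S=101.3170 intr=42.3130 cont=43.5287 V=43.5287[hold]; j=2 S=134.6500 intr=8.9800 cont=20.4531 V=20.4531[hold]; j=3 S=178.9495 intr=0.0000 cont=5.7958 V=5.7958[hold]; j=4 S=237.8234 intr=0.0000 cont=0.6948 V=0.6948[hold]  S*(4)=76.2357
k=3: j=0 S=87.8861 intr=55.7439 cont=56.0284 V=56.0284[hold]; j=1 S=116.8004 intr=26.8296 cont=32.5824 V=32.5824[hold]; j=2 S=155.2274 intr=0.0000 cont=13.5145 V=13.5145[hold]; j=3 S=206.2968 intr=0.0000 cont=3.3837 V=3.3837[hold]  S*(3)=-
k=2: j=0 S=101.3170 intr=42.3130 cont=44.8827 V=44.8827[hold]; j=1 S=134.6500 intr=8.9800 cont=23.5440 V=23.5440[hold]; j=2 S=178.9495 intr=0.0000 cont=8.7200 V=8.7200[hold]  S*(2)=-
k=1: j=0 S=116.8004 intr=26.8296 cont=34.7510 V=34.7510[hold]; j=1 S=155.2274 intr=0.0000 cont=16.5208 V=16.5208[hold]  S*(1)=-
k=0: j=0 S=134.6500 intr=8.9800 cont=26.1025 V=26.1025[hold]  S*(0)=-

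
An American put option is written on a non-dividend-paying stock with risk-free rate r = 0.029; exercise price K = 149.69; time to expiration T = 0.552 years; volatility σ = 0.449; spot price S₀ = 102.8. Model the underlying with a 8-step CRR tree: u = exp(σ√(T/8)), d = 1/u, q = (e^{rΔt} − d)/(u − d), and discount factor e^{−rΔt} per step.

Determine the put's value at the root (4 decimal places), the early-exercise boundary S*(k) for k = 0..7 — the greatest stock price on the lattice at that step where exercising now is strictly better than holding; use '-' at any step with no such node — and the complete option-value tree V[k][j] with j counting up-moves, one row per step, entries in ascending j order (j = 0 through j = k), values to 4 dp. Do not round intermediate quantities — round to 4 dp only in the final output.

price = 48.4852
boundary = - - 81.1988 91.3632 81.1988 91.3632 102.8000 115.6685
tree:
48.4852
58.4515 37.8487
68.4912 47.7768 27.2092
77.5248 58.3268 36.5025 17.2157
85.5534 68.4912 47.1343 25.0919 8.7214
92.6888 77.5248 58.3268 35.1586 14.2484 2.7468
99.0304 85.5534 68.4912 46.8900 22.5466 5.2830 0.0000
104.6664 92.6888 77.5248 58.3268 34.0215 10.1607 0.0000 0.0000
109.6754 99.0304 85.5534 68.4912 46.8900 19.5422 0.0000 0.0000 0.0000

Δt=0.06900, u=1.12518, d=0.88875, q=0.47902, disc=e^(-rΔt)=0.99800
k=8 terminal: V=max(K-S,0) → 109.6754 99.0304 85.5534 68.4912 46.8900 19.5422 0.0000 0.0000 0.0000
k=7: j=0 S=45.0236 intr=104.6664 cont=104.3672 V=104.6664[EX]; j=1 S=57.0012 intr=92.6888 cont=92.3896 V=92.6888[EX]; j=2 S=72.1652 intr=77.5248 cont=77.2256 V=77.5248[EX]; j=3 S=91.3632 intr=58.3268 cont=58.0276 V=58.3268[EX]; j=4 S=115.6685 intr=34.0215 cont=33.7223 V=34.0215[EX]; j=5 S=146.4396 intr=3.2504 cont=10.1607 V=10.1607[hold]; j=6 S=185.3968 intr=0.0000 cont=0.0000 V=0.0000[hold]; j=7 S=234.7178 intr=0.0000 cont=0.0000 V=0.0000[hold]  S*(7)=115.6685
k=6: j=0 S=50.6596 intr=99.0304 cont=98.7311 V=99.0304[EX]; j=1 S=64.1366 intr=85.5534 cont=85.2542 V=85.5534[EX]; j=2 S=81.1988 intr=68.4912 cont=68.1920 V=68.4912[EX]; j=3 S=102.8000 intr=46.8900 cont=46.5908 V=46.8900[EX]; j=4 S=130.1478 intr=19.5422 cont=22.5466 V=22.5466[hold]; j=5 S=164.7709 intr=0.0000 cont=5.2830 V=5.2830[hold]; j=6 S=208.6047 intr=0.0000 cont=0.0000 V=0.0000[hold]  S*(6)=102.8000
k=5: j=0 S=57.0012 intr=92.6888 cont=92.3896 V=92.6888[EX]; j=1 S=72.1652 intr=77.5248 cont=77.2256 V=77.5248[EX]; j=2 S=91.3632 intr=58.3268 cont=58.0276 V=58.3268[EX]; j=3 S=115.6685 intr=34.0215 cont=35.1586 V=35.1586[hold]; j=4 S=146.4396 intr=3.2504 cont=14.2484 V=14.2484[hold]; j=5 S=185.3968 intr=0.0000 cont=2.7468 V=2.7468[hold]  S*(5)=91.3632
k=4: j=0 S=64.1366 intr=85.5534 cont=85.2542 V=85.5534[EX]; j=1 S=81.1988 intr=68.4912 cont=68.1920 V=68.4912[EX]; j=2 S=102.8000 intr=46.8900 cont=47.1343 V=47.1343[hold]; j=3 S=130.1478 intr=19.5422 cont=25.0919 V=25.0919[hold]; j=4 S=164.7709 intr=0.0000 cont=8.7214 V=8.7214[hold]  S*(4)=81.1988
k=3: j=0 S=72.1652 intr=77.5248 cont=77.2256 V=77.5248[EX]; j=1 S=91.3632 intr=58.3268 cont=58.1444 V=58.3268[EX]; j=2 S=115.6685 intr=34.0215 cont=36.5025 V=36.5025[hold]; j=3 S=146.4396 intr=3.2504 cont=17.2157 V=17.2157[hold]  S*(3)=91.3632
k=2: j=0 S=81.1988 intr=68.4912 cont=68.1920 V=68.4912[EX]; j=1 S=102.8000 intr=46.8900 cont=47.7768 V=47.7768[hold]; j=2 S=130.1478 intr=19.5422 cont=27.2092 V=27.2092[hold]  S*(2)=81.1988
k=1: j=0 S=91.3632 intr=58.3268 cont=58.4515 V=58.4515[hold]; j=1 S=115.6685 intr=34.0215 cont=37.8487 V=37.8487[hold]  S*(1)=-
k=0: j=0 S=102.8000 intr=46.8900 cont=48.4852 V=48.4852[hold]  S*(0)=-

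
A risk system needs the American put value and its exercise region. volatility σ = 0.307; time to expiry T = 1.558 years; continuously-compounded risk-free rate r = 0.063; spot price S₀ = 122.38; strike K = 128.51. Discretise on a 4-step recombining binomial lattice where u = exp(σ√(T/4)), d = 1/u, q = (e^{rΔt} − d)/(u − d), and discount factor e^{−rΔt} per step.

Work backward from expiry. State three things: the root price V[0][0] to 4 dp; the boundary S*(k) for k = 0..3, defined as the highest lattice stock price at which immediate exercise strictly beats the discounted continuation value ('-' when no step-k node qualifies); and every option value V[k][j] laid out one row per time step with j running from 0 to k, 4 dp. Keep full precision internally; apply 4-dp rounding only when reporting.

Δt=0.38950, u=1.21118, d=0.82564, q=0.51668, disc=e^(-rΔt)=0.97576
k=4 terminal: V=max(K-S,0) → 71.6418 45.0862 6.1300 0.0000 0.0000
k=3: j=0 S=68.8779 intr=59.6321 cont=56.5170 V=59.6321[EX]; j=1 S=101.0416 intr=27.4684 cont=24.3533 V=27.4684[EX]; j=2 S=148.2247 intr=0.0000 cont=2.8909 V=2.8909[hold]; j=3 S=217.4408 intr=0.0000 cont=0.0000 V=0.0000[hold]  S*(3)=101.0416
k=2: j=0 S=83.4238 intr=45.0862 cont=41.9711 V=45.0862[EX]; j=1 S=122.3800 intr=6.1300 cont=14.4117 V=14.4117[hold]; j=2 S=179.5274 intr=0.0000 cont=1.3634 V=1.3634[hold]  S*(2)=83.4238
k=1: j=0 S=101.0416 intr=27.4684 cont=28.5286 V=28.5286[hold]; j=1 S=148.2247 intr=0.0000 cont=7.4840 V=7.4840[hold]  S*(1)=-
k=0: j=0 S=122.3800 intr=6.1300 cont=17.2273 V=17.2273[hold]  S*(0)=-

price = 17.2273
boundary = - - 83.4238 101.0416
tree:
17.2273
28.5286 7.4840
45.0862 14.4117 1.3634
59.6321 27.4684 2.8909 0.0000
71.6418 45.0862 6.1300 0.0000 0.0000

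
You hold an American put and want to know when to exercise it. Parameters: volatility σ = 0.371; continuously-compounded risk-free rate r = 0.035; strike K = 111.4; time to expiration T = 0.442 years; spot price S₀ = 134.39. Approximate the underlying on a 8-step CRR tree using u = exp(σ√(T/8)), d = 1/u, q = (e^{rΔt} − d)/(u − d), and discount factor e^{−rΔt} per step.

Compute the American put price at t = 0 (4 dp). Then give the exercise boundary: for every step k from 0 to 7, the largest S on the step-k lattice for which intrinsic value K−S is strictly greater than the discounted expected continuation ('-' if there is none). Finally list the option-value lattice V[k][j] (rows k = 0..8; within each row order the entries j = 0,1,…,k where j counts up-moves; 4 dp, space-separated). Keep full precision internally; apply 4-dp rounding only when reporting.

price = 3.2797
boundary = - - - - - 86.8969 79.6401 86.8969
tree:
3.2797
5.2061 1.2820
8.0711 2.2364 0.2909
12.1545 3.8409 0.5706 0.0000
17.6538 6.4627 1.1195 0.0000 0.0000
24.5031 10.5748 2.1964 0.0000 0.0000 0.0000
31.7599 16.6180 4.3090 0.0000 0.0000 0.0000 0.0000
38.4107 24.5031 8.4537 0.0000 0.0000 0.0000 0.0000 0.0000
44.5061 31.7599 16.5851 0.0000 0.0000 0.0000 0.0000 0.0000 0.0000

params: Δt=0.05525 u=1.09112 d=0.91649 q=0.48930 e^(-rΔt)=0.99807
t_8 payoffs: 44.5061 31.7599 16.5851 0.0000 0.0000 0.0000 0.0000 0.0000 0.0000
t_7: node(7,0) S=72.9893 payoff=38.4107 vs cont=38.1955 → 38.4107 [stop]  node(7,1) S=86.8969 payoff=24.5031 vs cont=24.2879 → 24.5031 [stop]  node(7,2) S=103.4545 payoff=7.9455 vs cont=8.4537 → 8.4537 [wait]  node(7,3) S=123.1670 payoff=0.0000 vs cont=0.0000 → 0.0000 [wait]  node(7,4) S=146.6356 payoff=0.0000 vs cont=0.0000 → 0.0000 [wait]  node(7,5) S=174.5760 payoff=0.0000 vs cont=0.0000 → 0.0000 [wait]  node(7,6) S=207.8402 payoff=0.0000 vs cont=0.0000 → 0.0000 [wait]  node(7,7) S=247.4427 payoff=0.0000 vs cont=0.0000 → 0.0000 [wait]  ⇒ S*(7)=86.8969
t_6: node(6,0) S=79.6401 payoff=31.7599 vs cont=31.5447 → 31.7599 [stop]  node(6,1) S=94.8149 payoff=16.5851 vs cont=16.6180 → 16.6180 [wait]  node(6,2) S=112.8813 payoff=0.0000 vs cont=4.3090 → 4.3090 [wait]  node(6,3) S=134.3900 payoff=0.0000 vs cont=0.0000 → 0.0000 [wait]  node(6,4) S=159.9971 payoff=0.0000 vs cont=0.0000 → 0.0000 [wait]  node(6,5) S=190.4834 payoff=0.0000 vs cont=0.0000 → 0.0000 [wait]  node(6,6) S=226.7786 payoff=0.0000 vs cont=0.0000 → 0.0000 [wait]  ⇒ S*(6)=79.6401
t_5: node(5,0) S=86.8969 payoff=24.5031 vs cont=24.3040 → 24.5031 [stop]  node(5,1) S=103.4545 payoff=7.9455 vs cont=10.5748 → 10.5748 [wait]  node(5,2) S=123.1670 payoff=0.0000 vs cont=2.1964 → 2.1964 [wait]  node(5,3) S=146.6356 payoff=0.0000 vs cont=0.0000 → 0.0000 [wait]  node(5,4) S=174.5760 payoff=0.0000 vs cont=0.0000 → 0.0000 [wait]  node(5,5) S=207.8402 payoff=0.0000 vs cont=0.0000 → 0.0000 [wait]  ⇒ S*(5)=86.8969
t_4: node(4,0) S=94.8149 payoff=16.5851 vs cont=17.6538 → 17.6538 [wait]  node(4,1) S=112.8813 payoff=0.0000 vs cont=6.4627 → 6.4627 [wait]  node(4,2) S=134.3900 payoff=0.0000 vs cont=1.1195 → 1.1195 [wait]  node(4,3) S=159.9971 payoff=0.0000 vs cont=0.0000 → 0.0000 [wait]  node(4,4) S=190.4834 payoff=0.0000 vs cont=0.0000 → 0.0000 [wait]  ⇒ S*(4)=-
t_3: node(3,0) S=103.4545 payoff=7.9455 vs cont=12.1545 → 12.1545 [wait]  node(3,1) S=123.1670 payoff=0.0000 vs cont=3.8409 → 3.8409 [wait]  node(3,2) S=146.6356 payoff=0.0000 vs cont=0.5706 → 0.5706 [wait]  node(3,3) S=174.5760 payoff=0.0000 vs cont=0.0000 → 0.0000 [wait]  ⇒ S*(3)=-
t_2: node(2,0) S=112.8813 payoff=0.0000 vs cont=8.0711 → 8.0711 [wait]  node(2,1) S=134.3900 payoff=0.0000 vs cont=2.2364 → 2.2364 [wait]  node(2,2) S=159.9971 payoff=0.0000 vs cont=0.2909 → 0.2909 [wait]  ⇒ S*(2)=-
t_1: node(1,0) S=123.1670 payoff=0.0000 vs cont=5.2061 → 5.2061 [wait]  node(1,1) S=146.6356 payoff=0.0000 vs cont=1.2820 → 1.2820 [wait]  ⇒ S*(1)=-
t_0: node(0,0) S=134.3900 payoff=0.0000 vs cont=3.2797 → 3.2797 [wait]  ⇒ S*(0)=-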